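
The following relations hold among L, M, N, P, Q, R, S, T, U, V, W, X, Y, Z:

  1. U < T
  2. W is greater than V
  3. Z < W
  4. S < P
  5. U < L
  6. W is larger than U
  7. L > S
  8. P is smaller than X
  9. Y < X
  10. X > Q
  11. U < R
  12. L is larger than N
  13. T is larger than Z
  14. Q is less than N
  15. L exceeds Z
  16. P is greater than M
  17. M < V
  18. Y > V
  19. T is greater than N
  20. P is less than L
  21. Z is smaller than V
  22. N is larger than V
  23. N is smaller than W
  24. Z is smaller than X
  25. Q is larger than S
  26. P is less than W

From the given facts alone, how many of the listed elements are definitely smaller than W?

8

Directly below W: U, Z, V, P, N.
One step further: S, M, Q (8 so far).
No other element is forced below W by the given relations, so the count is 8.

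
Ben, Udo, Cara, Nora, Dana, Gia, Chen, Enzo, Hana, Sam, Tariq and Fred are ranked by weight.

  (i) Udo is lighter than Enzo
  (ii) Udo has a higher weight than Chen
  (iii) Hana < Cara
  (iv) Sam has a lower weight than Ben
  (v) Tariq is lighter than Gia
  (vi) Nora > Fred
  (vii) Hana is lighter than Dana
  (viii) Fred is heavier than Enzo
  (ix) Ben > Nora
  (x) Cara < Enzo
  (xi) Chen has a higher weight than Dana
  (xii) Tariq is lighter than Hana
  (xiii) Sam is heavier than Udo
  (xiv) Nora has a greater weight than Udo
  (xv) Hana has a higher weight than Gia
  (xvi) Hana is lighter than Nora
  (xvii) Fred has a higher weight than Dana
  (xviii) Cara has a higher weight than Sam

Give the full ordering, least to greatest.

Each adjacent pair is fixed by a given relation: Tariq < Gia; Gia < Hana; Hana < Dana; Dana < Chen; Chen < Udo; Udo < Sam; Sam < Cara; Cara < Enzo; Enzo < Fred; Fred < Nora; Nora < Ben. Chaining them end to end gives the full order.

Tariq < Gia < Hana < Dana < Chen < Udo < Sam < Cara < Enzo < Fred < Nora < Ben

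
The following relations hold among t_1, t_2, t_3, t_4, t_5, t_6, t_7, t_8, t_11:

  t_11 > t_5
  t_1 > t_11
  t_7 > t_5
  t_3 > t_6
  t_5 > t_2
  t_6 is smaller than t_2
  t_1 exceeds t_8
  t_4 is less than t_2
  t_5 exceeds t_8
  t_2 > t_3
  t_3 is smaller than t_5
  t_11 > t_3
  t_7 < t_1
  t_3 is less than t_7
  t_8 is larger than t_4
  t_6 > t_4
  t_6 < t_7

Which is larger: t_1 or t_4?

The relevant relations are t_4 < t_6; t_6 < t_3; t_3 < t_2; t_2 < t_5; t_5 < t_7; t_7 < t_1.
Chaining these gives t_4 < t_6 < t_3 < t_2 < t_5 < t_7 < t_1.
So t_4 < t_1; t_1 is the larger of the two.

t_1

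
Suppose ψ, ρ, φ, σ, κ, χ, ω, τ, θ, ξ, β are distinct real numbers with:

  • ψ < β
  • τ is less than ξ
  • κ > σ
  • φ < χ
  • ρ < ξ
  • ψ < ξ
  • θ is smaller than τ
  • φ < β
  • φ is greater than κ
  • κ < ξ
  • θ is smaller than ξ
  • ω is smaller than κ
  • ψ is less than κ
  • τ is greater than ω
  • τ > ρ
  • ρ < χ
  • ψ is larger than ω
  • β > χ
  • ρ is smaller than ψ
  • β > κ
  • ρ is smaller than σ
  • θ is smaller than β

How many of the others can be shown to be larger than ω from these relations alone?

The elements the relations force above ω are ψ, κ, τ, ξ, φ, χ, β — no chain reaches any other.
That is 7.

7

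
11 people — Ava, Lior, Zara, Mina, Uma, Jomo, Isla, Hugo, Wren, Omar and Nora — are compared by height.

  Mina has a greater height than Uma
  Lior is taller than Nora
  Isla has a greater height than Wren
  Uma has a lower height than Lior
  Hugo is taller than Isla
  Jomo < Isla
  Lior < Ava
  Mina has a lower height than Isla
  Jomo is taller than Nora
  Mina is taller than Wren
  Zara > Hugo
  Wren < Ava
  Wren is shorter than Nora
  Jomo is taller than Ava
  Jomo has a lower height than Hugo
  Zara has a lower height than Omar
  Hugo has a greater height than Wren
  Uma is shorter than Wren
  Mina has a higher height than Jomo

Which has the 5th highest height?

Chaining the given pairs: Uma < Wren < Nora < Lior < Ava < Jomo < Mina < Isla < Hugo < Zara < Omar.
Counting 5 from the largest end gives Mina.

Mina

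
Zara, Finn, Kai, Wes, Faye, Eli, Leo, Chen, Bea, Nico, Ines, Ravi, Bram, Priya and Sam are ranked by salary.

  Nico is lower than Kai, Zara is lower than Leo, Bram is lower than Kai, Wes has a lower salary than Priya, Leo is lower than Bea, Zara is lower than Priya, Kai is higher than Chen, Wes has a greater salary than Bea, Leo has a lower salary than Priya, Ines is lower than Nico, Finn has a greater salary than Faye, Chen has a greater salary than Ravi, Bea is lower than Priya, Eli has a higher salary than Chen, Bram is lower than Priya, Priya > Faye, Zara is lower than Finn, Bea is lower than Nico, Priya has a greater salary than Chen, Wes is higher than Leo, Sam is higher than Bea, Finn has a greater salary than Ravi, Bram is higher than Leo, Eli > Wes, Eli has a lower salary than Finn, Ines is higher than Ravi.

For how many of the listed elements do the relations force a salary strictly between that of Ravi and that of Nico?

1

The relations place Ravi below Nico. An element lies strictly between them when it is forced above Ravi and also forced below Nico.
Above Ravi: {Ines, Chen, Kai, Eli, Finn, Priya}. Below Nico: {Zara, Leo, Ines, Bea}.
Intersection: {Ines} — 1.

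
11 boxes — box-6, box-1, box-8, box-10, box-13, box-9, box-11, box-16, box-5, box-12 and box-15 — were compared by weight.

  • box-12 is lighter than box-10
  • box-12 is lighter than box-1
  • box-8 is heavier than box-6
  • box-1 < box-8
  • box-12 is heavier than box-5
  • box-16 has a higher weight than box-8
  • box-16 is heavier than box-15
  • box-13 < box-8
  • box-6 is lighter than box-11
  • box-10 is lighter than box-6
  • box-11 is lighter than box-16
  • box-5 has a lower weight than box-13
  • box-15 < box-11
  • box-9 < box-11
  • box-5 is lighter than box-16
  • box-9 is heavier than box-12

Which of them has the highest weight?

Chaining downward from box-16: directly below it, box-5, box-15, box-8, box-11; then box-13, box-1, box-9, box-6; then box-12, box-10.
That covers every other element, and nothing is given above box-16, so box-16 is the highest weight.

box-16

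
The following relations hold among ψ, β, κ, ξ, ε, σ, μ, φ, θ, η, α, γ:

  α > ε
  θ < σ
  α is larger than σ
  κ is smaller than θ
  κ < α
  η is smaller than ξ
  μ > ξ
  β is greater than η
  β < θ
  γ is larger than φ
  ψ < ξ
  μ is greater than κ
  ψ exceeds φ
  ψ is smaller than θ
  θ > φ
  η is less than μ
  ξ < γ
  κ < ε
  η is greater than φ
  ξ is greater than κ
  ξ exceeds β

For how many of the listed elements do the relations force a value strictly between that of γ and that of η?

The relations place η below γ. An element lies strictly between them when it is forced above η and also forced below γ.
Above η: {β, ξ, θ, σ, α, μ}. Below γ: {φ, ψ, κ, β, ξ}.
Intersection: {β, ξ} — 2.

2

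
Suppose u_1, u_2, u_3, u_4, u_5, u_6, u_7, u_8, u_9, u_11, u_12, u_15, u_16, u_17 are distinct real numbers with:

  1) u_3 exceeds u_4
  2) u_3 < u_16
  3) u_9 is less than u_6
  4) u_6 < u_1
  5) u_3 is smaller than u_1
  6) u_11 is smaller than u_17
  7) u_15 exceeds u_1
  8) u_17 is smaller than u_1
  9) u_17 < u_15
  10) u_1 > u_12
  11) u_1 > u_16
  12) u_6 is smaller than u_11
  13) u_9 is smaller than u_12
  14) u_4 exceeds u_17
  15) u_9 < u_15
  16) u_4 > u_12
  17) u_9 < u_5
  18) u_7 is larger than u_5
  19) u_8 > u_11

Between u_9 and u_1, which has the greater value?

Link the given pairs in sequence: u_9 < u_6; u_6 < u_11; u_11 < u_17; u_17 < u_4; u_4 < u_3; u_3 < u_16; u_16 < u_1.
Together: u_9 < u_6 < u_11 < u_17 < u_4 < u_3 < u_16 < u_1.
So u_9 < u_1; u_1 is the larger of the two.

u_1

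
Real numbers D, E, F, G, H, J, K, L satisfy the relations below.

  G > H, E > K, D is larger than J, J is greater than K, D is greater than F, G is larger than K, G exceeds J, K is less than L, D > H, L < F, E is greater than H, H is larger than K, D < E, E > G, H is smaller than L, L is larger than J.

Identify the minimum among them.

K

H is not least since K < H; J is not least since K < J; L is not least since K < L; F is not least since L < F; D is not least since H < D; G is not least since K < G; E is not least since K < E.
Only K has nothing below it, so K is the minimum.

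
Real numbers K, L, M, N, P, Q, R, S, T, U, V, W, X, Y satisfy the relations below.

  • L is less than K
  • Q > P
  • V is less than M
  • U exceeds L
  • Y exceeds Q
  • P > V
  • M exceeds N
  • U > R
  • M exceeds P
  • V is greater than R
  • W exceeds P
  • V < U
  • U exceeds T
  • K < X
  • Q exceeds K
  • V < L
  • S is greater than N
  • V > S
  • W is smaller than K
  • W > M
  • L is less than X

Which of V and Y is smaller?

V

Link the given pairs in sequence: V < P; P < M; M < W; W < K; K < Q; Q < Y.
Together: V < P < M < W < K < Q < Y.
So V < Y; V is the smaller of the two.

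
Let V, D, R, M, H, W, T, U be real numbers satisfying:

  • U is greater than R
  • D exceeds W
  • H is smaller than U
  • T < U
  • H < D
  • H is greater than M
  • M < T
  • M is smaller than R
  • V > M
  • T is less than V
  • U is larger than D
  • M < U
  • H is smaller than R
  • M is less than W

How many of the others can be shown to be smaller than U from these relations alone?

6

From U the given relations immediately reach M, H, R, T, D.
From those, W — 6 in total.
No other element is forced below U by the given relations, so the count is 6.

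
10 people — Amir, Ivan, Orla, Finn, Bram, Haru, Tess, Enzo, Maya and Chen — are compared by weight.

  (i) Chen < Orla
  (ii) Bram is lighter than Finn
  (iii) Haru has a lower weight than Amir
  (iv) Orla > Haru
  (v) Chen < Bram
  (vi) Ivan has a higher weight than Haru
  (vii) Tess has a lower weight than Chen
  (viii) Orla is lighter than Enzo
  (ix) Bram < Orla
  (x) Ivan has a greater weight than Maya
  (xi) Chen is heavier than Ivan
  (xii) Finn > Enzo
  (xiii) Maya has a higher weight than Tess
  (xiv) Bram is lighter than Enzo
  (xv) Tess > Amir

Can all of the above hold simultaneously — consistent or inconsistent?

Every relation is compatible with Haru < Amir < Tess < Maya < Ivan < Chen < Bram < Orla < Enzo < Finn; the set is consistent.

consistent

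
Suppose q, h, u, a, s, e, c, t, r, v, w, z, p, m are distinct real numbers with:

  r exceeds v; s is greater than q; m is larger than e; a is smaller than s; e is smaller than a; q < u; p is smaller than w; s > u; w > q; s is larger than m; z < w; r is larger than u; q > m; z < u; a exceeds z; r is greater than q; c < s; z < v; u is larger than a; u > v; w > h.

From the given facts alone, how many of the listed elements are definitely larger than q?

Directly above q: u, s, w, r.
No other element is forced above q by the given relations, so the count is 4.

4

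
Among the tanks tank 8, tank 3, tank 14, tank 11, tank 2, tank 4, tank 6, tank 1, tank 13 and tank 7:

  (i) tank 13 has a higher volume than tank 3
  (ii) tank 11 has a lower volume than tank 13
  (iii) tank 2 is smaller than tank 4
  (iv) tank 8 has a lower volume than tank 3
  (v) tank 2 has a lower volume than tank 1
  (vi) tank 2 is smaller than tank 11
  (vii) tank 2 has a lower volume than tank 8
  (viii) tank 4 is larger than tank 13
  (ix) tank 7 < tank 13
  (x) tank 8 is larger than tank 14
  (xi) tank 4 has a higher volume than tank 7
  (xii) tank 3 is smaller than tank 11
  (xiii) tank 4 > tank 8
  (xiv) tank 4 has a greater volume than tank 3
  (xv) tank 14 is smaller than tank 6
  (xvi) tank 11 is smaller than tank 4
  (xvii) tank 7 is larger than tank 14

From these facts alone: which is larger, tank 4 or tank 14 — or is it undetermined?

Chaining the given relations: tank 14 < tank 8 < tank 3 < tank 11 < tank 4.
So tank 4 is larger.

tank 4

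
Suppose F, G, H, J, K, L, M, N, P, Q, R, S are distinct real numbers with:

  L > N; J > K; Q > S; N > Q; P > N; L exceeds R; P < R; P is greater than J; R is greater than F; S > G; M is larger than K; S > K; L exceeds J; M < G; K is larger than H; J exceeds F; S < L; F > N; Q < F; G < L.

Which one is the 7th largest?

Piecing the relations together gives one ordering: H < K < M < G < S < Q < N < F < J < P < R < L.
The 7th largest is Q.

Q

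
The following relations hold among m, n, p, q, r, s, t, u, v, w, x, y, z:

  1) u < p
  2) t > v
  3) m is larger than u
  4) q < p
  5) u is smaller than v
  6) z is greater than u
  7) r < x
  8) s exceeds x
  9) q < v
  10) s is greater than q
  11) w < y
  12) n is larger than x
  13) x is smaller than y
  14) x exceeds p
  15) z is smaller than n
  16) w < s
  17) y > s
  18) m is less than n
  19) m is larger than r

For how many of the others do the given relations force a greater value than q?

The elements the relations force above q are v, p, t, x, s, y, n — no chain reaches any other.
That is 7.

7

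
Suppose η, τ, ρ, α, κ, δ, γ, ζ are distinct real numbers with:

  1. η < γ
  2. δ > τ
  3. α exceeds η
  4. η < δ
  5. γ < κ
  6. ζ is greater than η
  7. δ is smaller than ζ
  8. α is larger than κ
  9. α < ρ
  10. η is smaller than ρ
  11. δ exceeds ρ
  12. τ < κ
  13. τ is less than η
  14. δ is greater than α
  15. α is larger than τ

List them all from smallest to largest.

The consecutive links are each given: τ < η; η < γ; γ < κ; κ < α; α < ρ; ρ < δ; δ < ζ.

τ < η < γ < κ < α < ρ < δ < ζ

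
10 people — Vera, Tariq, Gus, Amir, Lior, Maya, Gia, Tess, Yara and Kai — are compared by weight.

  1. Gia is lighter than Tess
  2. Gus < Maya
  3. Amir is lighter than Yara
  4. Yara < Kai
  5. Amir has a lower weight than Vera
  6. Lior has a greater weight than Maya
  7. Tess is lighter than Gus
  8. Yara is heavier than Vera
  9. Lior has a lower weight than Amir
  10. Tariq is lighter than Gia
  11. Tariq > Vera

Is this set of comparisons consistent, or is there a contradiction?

inconsistent

Chaining the given relations yields Vera < Tariq < Gia < Tess < Gus < Maya < Lior < Amir, so Vera < Amir. But one relation states Amir < Vera. These cannot both hold.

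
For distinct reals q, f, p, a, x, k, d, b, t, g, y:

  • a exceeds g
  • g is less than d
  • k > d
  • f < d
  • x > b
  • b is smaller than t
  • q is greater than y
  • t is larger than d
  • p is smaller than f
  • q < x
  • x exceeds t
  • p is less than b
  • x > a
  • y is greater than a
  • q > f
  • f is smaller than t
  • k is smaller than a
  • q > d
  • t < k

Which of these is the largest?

p is not greatest since p < f; f is not greatest since f < d; g is not greatest since g < a; d is not greatest since d < q; b is not greatest since b < t; t is not greatest since t < x; k is not greatest since k < a; a is not greatest since a < x; y is not greatest since y < q; q is not greatest since q < x.
Only x has nothing above it, so x is the largest.

x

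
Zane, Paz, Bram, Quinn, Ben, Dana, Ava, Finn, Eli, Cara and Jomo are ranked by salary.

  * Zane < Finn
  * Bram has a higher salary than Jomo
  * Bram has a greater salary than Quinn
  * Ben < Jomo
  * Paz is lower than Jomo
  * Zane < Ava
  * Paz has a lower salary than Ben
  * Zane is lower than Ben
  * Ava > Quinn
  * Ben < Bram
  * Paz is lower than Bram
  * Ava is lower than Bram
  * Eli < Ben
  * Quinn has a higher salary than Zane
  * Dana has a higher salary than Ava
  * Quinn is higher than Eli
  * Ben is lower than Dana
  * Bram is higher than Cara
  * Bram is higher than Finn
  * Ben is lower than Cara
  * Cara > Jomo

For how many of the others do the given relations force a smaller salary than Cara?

Directly below Cara: Ben, Jomo.
One step further: Eli, Zane, Paz (5 so far).
No other element is forced below Cara by the given relations, so the count is 5.

5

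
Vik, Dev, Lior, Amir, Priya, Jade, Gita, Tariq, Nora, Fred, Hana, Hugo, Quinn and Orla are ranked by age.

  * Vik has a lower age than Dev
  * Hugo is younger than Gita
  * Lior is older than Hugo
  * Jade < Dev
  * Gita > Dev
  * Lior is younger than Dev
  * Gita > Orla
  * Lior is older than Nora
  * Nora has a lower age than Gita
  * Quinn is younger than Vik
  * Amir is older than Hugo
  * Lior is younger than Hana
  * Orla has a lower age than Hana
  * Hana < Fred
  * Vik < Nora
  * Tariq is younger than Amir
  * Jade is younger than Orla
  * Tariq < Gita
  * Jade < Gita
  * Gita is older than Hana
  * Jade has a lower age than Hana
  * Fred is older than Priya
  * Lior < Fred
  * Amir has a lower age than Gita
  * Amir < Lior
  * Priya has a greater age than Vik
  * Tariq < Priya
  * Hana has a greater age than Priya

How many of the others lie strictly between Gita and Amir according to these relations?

3

The relations place Amir below Gita. An element lies strictly between them when it is forced above Amir and also forced below Gita.
Above Amir: {Lior, Dev, Hana, Fred}. Below Gita: {Tariq, Hugo, Quinn, Vik, Nora, Jade, Orla, Lior, Priya, Dev, Hana}.
Intersection: {Lior, Dev, Hana} — 3.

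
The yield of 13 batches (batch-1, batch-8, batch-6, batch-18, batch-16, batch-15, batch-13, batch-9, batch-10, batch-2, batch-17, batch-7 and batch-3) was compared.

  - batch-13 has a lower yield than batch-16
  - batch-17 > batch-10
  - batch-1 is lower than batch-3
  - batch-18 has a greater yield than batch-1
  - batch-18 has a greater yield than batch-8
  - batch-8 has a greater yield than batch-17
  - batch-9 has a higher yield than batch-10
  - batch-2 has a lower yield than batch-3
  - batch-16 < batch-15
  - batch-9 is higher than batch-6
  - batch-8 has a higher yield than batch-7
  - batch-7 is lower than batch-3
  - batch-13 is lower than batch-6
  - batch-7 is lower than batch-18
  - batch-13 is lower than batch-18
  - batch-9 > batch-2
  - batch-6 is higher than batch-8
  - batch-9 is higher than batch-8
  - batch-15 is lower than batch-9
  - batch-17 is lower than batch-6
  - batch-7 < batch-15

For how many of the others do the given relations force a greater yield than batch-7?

Directly above batch-7: batch-8, batch-3, batch-15, batch-18.
One step further: batch-6, batch-9 (6 so far).
No other element is forced above batch-7 by the given relations, so the count is 6.

6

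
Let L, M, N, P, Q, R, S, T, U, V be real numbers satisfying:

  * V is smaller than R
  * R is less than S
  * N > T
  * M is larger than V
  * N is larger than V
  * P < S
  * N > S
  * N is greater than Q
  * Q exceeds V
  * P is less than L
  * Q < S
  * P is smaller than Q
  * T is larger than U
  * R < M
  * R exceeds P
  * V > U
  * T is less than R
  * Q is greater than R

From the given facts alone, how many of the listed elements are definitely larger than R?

The elements the relations force above R are Q, S, N, M — no chain reaches any other.
That is 4.

4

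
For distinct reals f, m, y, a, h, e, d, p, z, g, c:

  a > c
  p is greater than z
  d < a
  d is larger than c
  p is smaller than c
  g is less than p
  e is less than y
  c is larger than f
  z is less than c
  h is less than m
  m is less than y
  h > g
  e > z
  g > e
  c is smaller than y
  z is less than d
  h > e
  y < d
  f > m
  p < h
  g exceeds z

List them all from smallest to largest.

z < e < g < p < h < m < f < c < y < d < a

Each adjacent pair is fixed by a given relation: z < e; e < g; g < p; p < h; h < m; m < f; f < c; c < y; y < d; d < a. Chaining them end to end gives the full order.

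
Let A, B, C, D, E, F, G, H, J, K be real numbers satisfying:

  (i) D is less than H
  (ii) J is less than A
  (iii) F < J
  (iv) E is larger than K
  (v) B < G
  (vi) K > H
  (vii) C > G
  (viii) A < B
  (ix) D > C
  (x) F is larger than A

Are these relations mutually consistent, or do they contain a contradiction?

inconsistent

Chaining the given relations yields F < J < A, so F < A. But one relation states A < F. These cannot both hold.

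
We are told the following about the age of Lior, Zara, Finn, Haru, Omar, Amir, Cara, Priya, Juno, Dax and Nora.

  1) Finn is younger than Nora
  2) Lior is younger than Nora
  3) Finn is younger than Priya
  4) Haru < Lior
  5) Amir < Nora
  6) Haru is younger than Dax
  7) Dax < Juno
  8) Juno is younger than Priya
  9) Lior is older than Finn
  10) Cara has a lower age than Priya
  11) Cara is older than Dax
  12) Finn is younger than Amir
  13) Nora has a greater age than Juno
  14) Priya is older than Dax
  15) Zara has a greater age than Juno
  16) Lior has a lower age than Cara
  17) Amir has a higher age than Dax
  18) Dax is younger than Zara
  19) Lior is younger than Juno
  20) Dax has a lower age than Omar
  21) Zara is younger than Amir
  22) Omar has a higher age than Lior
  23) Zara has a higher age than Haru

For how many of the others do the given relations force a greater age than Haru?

9

From Haru the given relations immediately reach Lior, Dax, Zara.
From those, Omar, Juno, Amir, Cara, Nora, Priya — 9 in total.
Nothing else is reachable above Haru; 9 in all.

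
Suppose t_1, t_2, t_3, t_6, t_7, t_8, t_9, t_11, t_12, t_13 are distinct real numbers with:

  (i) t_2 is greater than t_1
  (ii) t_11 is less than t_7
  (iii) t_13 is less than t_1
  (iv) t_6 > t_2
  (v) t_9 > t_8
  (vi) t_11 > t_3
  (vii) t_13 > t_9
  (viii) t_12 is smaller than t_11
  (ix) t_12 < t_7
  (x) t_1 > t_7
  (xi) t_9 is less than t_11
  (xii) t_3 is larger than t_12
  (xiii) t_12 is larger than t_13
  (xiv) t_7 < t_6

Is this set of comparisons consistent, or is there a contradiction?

consistent

Every relation is compatible with t_8 < t_9 < t_13 < t_12 < t_3 < t_11 < t_7 < t_1 < t_2 < t_6; the set is consistent.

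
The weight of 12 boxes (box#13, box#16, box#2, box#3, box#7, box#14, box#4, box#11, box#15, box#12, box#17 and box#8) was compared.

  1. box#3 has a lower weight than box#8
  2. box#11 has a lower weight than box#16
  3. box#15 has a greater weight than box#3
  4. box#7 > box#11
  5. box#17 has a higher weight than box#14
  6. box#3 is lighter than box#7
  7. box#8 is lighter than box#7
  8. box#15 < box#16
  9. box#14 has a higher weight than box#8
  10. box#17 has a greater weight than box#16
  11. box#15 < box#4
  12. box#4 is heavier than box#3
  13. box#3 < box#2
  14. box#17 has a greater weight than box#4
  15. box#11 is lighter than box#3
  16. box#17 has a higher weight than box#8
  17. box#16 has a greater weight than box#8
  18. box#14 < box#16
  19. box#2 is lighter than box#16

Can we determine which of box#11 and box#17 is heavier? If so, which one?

box#17

Link the given pairs in sequence: box#11 < box#3; box#3 < box#8; box#8 < box#14; box#14 < box#17.
Together: box#11 < box#3 < box#8 < box#14 < box#17.
So box#17 is heavier.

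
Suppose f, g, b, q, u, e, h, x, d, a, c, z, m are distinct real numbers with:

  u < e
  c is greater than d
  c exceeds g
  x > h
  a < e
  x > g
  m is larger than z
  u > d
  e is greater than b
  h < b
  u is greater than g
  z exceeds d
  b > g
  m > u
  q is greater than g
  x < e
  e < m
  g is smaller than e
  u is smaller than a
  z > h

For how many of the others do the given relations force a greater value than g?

8

The elements the relations force above g are q, x, c, b, u, a, e, m — no chain reaches any other.
That is 8.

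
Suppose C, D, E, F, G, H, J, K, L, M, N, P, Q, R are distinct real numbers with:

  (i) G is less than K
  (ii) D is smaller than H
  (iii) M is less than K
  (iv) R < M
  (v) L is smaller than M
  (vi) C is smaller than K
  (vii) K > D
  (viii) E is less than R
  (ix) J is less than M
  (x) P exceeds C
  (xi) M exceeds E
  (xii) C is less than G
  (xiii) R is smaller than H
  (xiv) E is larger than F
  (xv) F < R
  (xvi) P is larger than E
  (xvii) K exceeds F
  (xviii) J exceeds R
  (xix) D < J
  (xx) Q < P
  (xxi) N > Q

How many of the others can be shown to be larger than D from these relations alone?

From D the given relations immediately reach J, H, K.
From those, M — 4 in total.
No other element is forced above D by the given relations, so the count is 4.

4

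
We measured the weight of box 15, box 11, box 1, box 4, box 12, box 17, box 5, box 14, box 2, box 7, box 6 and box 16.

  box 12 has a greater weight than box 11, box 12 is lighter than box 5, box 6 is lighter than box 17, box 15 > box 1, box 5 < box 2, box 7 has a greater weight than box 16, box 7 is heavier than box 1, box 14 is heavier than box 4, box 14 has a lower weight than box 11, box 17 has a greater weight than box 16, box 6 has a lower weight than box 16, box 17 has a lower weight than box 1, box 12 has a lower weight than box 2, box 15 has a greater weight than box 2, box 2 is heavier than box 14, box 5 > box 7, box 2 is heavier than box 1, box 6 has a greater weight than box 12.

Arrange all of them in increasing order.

box 4 < box 14 < box 11 < box 12 < box 6 < box 16 < box 17 < box 1 < box 7 < box 5 < box 2 < box 15

The consecutive links are each given: box 4 < box 14; box 14 < box 11; box 11 < box 12; box 12 < box 6; box 6 < box 16; box 16 < box 17; box 17 < box 1; box 1 < box 7; box 7 < box 5; box 5 < box 2; box 2 < box 15.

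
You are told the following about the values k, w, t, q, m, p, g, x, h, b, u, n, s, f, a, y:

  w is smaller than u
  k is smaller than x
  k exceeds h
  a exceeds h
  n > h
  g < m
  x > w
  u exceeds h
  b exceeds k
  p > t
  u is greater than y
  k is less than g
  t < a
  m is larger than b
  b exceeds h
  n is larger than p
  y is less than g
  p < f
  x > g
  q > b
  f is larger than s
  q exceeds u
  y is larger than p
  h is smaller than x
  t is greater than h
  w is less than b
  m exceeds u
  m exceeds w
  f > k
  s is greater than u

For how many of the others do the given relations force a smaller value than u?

5

From u the given relations immediately reach h, w, y.
From those, p — 4 in total.
From those, t — 5 in total.
Nothing else is reachable below u; 5 in all.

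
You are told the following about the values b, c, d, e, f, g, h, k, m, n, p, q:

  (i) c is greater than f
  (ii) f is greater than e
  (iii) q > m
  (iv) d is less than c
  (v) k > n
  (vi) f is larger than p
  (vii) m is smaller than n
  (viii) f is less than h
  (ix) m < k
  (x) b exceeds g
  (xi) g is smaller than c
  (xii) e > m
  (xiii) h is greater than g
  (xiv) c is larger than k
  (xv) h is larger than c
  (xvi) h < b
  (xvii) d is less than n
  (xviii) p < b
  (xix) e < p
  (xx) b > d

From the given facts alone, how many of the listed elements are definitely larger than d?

Directly above d: n, c, b.
One step further: k, h (5 so far).
Nothing else is reachable above d; 5 in all.

5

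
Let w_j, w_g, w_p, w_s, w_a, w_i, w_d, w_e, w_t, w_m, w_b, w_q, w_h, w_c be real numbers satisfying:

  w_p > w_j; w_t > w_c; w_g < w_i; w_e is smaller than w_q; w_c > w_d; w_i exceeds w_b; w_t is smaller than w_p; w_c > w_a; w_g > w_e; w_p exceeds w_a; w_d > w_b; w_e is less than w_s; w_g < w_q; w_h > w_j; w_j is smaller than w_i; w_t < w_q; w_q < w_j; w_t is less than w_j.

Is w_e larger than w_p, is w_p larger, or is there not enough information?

w_e < w_g and w_g < w_q give w_e < w_q.
With w_q < w_j: w_e < w_g < w_q < w_j.
With w_j < w_p: w_e < w_g < w_q < w_j < w_p.
So w_p is larger.

w_p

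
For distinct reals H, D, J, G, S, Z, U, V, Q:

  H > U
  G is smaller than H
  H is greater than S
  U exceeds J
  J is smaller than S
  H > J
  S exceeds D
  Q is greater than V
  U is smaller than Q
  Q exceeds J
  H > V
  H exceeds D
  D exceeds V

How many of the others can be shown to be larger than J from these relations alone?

From J the given relations immediately reach U, Q, S, H.
No other element is forced above J by the given relations, so the count is 4.

4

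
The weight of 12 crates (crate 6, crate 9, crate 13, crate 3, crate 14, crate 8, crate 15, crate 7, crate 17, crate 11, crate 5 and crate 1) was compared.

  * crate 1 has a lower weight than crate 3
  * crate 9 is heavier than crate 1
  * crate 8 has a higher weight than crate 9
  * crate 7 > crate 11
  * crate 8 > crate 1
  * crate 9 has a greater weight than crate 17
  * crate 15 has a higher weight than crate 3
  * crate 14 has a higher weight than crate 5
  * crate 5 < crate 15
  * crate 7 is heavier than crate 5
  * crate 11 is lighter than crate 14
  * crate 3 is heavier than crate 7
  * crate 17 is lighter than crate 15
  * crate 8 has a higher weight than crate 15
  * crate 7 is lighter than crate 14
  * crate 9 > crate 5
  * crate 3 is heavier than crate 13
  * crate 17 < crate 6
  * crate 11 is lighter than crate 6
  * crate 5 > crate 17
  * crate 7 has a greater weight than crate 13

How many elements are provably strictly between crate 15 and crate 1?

1

The relations place crate 1 below crate 15. An element lies strictly between them when it is forced above crate 1 and also forced below crate 15.
Above crate 1: {crate 3, crate 9, crate 8}. Below crate 15: {crate 11, crate 17, crate 5, crate 13, crate 7, crate 3}.
Intersection: {crate 3} — 1.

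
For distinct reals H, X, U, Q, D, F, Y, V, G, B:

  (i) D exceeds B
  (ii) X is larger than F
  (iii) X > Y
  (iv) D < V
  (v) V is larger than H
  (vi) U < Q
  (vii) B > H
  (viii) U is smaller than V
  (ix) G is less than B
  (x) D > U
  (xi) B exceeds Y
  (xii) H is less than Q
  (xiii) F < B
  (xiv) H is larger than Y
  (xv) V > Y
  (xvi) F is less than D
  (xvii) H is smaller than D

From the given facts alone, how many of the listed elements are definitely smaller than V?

From V the given relations immediately reach Y, H, U, D.
From those, F, B — 6 in total.
From those, G — 7 in total.
No other element is forced below V by the given relations, so the count is 7.

7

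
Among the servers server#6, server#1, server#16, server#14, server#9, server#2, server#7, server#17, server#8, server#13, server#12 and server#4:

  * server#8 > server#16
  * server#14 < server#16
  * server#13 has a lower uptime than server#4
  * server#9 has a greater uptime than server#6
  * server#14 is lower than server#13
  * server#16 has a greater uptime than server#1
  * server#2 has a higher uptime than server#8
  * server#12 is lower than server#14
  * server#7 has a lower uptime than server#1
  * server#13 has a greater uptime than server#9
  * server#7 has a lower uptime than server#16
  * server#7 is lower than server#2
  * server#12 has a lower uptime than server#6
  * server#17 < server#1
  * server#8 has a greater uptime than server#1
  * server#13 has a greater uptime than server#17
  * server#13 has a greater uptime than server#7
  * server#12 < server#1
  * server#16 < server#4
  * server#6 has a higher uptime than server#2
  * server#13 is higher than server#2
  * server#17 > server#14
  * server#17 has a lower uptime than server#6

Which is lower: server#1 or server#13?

server#1

server#1 < server#16 and server#16 < server#8 give server#1 < server#8.
Then server#8 < server#2 extends the chain to server#2.
Then server#2 < server#6 extends the chain to server#6.
Then server#6 < server#9 extends the chain to server#9.
Then server#9 < server#13 extends the chain to server#13.
So server#1 < server#13; server#1 is the lower of the two.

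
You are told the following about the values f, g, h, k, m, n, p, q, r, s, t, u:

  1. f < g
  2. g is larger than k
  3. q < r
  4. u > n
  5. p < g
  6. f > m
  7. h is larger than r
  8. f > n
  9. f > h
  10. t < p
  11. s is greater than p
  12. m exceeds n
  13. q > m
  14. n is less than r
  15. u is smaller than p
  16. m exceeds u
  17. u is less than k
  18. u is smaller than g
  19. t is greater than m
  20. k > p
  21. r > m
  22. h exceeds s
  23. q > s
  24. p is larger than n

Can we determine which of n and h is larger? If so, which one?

n < u and u < m give n < m.
Then m < t extends the chain to t.
With t < p: n < u < m < t < p.
Then p < s extends the chain to s.
Then s < q extends the chain to q.
With q < r: n < u < m < t < p < s < q < r.
Then r < h extends the chain to h.
So h is larger.

h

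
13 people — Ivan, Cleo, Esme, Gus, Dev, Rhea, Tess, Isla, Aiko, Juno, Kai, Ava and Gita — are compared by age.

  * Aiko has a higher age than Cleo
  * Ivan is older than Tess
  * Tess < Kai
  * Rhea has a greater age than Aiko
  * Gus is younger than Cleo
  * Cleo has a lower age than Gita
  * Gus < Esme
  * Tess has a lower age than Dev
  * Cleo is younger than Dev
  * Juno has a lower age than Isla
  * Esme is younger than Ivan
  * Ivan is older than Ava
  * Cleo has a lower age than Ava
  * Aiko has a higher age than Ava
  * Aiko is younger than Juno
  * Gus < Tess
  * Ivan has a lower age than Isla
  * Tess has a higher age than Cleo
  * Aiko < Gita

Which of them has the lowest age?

Chaining upward from Gus: directly above it, Cleo, Tess, Esme; then Ava, Aiko, Kai, Gita, Ivan, Dev; then Rhea, Juno, Isla.
That covers every other element, and nothing is given below Gus, so Gus is the lowest age.

Gus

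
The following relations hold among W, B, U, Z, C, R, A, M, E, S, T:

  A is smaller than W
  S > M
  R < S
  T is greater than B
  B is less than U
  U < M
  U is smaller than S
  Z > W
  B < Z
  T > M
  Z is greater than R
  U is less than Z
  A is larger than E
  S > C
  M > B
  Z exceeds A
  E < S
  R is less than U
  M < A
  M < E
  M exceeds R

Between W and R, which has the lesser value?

R

Link the given pairs in sequence: R < U; U < M; M < E; E < A; A < W.
Together: R < U < M < E < A < W.
So R < W; R is the smaller of the two.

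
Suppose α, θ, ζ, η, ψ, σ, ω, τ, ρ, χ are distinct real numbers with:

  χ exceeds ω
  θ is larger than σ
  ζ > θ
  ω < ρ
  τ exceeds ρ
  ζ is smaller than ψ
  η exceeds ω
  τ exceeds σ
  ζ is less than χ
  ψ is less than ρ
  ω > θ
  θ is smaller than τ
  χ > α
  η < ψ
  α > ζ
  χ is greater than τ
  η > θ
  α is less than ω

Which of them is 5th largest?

Piecing the relations together gives one ordering: σ < θ < ζ < α < ω < η < ψ < ρ < τ < χ.
Counting 5 from the largest end gives η.

η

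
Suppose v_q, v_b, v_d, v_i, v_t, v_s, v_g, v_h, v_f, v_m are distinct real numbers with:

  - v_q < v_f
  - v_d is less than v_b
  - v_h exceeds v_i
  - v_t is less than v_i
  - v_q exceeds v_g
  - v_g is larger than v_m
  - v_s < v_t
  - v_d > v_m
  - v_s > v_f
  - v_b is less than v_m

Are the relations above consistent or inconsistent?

Chaining the given relations yields v_d < v_b < v_m, so v_d < v_m. But one relation states v_m < v_d. These cannot both hold.

inconsistent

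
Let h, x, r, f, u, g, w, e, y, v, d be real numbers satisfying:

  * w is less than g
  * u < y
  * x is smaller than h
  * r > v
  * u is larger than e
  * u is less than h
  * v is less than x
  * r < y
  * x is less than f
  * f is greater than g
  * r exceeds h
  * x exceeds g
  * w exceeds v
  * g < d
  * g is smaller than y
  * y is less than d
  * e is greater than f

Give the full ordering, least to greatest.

Each adjacent pair is fixed by a given relation: v < w; w < g; g < x; x < f; f < e; e < u; u < h; h < r; r < y; y < d. Chaining them end to end gives the full order.

v < w < g < x < f < e < u < h < r < y < d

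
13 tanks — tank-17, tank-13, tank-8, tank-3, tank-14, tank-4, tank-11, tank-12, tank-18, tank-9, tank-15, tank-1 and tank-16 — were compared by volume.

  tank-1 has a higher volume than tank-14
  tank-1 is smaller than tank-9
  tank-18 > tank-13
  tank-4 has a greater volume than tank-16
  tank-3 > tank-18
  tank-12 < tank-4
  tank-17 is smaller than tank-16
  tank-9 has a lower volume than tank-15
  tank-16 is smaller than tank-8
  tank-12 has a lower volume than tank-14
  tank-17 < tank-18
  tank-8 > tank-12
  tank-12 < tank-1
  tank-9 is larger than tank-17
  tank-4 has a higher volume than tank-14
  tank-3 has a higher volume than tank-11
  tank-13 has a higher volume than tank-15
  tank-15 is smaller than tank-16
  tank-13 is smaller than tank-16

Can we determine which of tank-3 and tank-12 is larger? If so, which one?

tank-12 < tank-14 and tank-14 < tank-1 give tank-12 < tank-1.
Then tank-1 < tank-9 extends the chain to tank-9.
Then tank-9 < tank-15 extends the chain to tank-15.
With tank-15 < tank-13: tank-12 < tank-14 < tank-1 < tank-9 < tank-15 < tank-13.
With tank-13 < tank-18: tank-12 < tank-14 < tank-1 < tank-9 < tank-15 < tank-13 < tank-18.
Then tank-18 < tank-3 extends the chain to tank-3.
So tank-3 is larger.

tank-3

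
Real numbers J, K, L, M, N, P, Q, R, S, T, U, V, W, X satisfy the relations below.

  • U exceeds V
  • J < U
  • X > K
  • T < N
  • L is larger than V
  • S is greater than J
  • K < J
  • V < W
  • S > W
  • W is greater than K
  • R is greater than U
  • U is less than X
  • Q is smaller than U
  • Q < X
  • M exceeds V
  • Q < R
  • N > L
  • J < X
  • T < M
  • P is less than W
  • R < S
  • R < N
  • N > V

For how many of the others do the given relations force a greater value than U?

4

The elements the relations force above U are X, R, S, N — no chain reaches any other.
That is 4.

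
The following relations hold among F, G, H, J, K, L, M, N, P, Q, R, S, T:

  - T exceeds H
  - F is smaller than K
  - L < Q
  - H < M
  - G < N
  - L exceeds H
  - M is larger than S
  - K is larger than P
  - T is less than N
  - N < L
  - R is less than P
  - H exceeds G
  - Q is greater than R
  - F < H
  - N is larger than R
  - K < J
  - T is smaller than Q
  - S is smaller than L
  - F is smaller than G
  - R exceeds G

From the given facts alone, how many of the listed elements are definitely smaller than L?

The elements the relations force below L are F, G, R, S, H, T, N — no chain reaches any other.
That is 7.

7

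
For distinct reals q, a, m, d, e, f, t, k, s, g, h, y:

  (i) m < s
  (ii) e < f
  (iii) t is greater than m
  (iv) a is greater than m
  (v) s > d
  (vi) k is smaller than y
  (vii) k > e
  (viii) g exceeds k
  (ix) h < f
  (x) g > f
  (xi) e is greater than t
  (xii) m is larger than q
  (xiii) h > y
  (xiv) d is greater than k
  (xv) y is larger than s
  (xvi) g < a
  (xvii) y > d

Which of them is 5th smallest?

Chaining the given pairs: q < m < t < e < k < d < s < y < h < f < g < a.
The 5th smallest is k.

k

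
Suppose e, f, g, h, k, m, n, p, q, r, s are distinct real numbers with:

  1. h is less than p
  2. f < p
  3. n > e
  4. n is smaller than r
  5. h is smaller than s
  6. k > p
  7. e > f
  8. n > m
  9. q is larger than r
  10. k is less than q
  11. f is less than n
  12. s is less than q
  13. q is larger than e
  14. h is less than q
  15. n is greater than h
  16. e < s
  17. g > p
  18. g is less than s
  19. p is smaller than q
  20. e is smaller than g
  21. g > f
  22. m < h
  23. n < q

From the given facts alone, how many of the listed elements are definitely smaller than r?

The elements the relations force below r are f, m, h, e, n — no chain reaches any other.
That is 5.

5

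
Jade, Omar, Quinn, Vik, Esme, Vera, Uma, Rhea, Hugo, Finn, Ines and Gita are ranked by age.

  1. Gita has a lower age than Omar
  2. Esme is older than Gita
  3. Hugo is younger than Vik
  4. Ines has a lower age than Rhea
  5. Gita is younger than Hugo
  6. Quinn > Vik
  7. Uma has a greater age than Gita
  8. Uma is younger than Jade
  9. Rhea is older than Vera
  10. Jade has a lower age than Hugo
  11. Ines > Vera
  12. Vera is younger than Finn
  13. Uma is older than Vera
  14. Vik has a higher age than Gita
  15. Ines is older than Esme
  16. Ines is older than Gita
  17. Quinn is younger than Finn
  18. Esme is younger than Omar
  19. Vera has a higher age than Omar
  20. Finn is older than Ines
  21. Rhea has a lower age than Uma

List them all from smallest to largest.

Gita < Esme < Omar < Vera < Ines < Rhea < Uma < Jade < Hugo < Vik < Quinn < Finn

Nothing is placed below Gita, so it is least; from there Gita < Esme; Esme < Omar; Omar < Vera; Vera < Ines; Ines < Rhea; Rhea < Uma; Uma < Jade; Jade < Hugo; Hugo < Vik; Vik < Quinn; Quinn < Finn, each given directly.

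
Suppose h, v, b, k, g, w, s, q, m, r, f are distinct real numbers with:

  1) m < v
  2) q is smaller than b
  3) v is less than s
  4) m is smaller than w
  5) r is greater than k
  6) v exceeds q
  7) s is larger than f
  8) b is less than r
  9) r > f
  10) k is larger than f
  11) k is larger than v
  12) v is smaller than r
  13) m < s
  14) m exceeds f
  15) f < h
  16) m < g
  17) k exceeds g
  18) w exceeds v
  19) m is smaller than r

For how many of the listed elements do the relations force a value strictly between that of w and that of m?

Chaining upward from m reaches: v, s, g, k, r.
Chaining downward from w reaches: q, f, v.
Strictly between m and w are those in both lists: v — 1 element.

1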